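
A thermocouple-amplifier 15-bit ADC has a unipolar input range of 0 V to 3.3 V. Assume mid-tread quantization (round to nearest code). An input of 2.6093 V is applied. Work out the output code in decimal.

Full-scale span = 3.3 V; LSB = 3.3/2^15 = 100.71 µV.
Input sits at 25909.558 steps above V_low.
So the output code is 25910.

code 25910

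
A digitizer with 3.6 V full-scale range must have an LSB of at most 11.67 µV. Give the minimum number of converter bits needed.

19 bits

Number of steps required ≥ 3.6 V / 11.67 µV = 308483.29.
Need 2^N ≥ 308483.29; 2^18 = 262144, 2^19 = 524288.
Minimum N = 19.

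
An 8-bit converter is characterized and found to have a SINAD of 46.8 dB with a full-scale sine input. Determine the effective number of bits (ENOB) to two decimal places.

ENOB = (SINAD − 1.76) / 6.02 = (46.8 − 1.76)/6.02 = 7.482.

7.48 bits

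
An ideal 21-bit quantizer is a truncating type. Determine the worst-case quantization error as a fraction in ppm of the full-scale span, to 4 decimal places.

Truncating → worst-case error = 1 LSB = V_FS/2^21, so 1e+06/2097152 = 0.476837 ppm of full scale.

0.4768 ppm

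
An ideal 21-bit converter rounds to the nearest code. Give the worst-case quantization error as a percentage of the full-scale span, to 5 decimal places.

0.00002 %

Rounding → worst-case error = ½ LSB = V_FS/2^22, so 100/4194304 = 2.38419e-05 % of full scale.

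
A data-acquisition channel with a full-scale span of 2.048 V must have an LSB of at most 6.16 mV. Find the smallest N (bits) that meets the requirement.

9 bits

Number of steps required ≥ 2.048 V / 6.16 mV = 332.47.
Need 2^N ≥ 332.47; 2^8 = 256, 2^9 = 512.
Minimum N = 9.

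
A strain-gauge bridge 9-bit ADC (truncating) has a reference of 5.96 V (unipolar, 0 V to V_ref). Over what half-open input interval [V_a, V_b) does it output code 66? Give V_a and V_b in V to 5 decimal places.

LSB = 5.96/2^9 = 11.641 mV.
V_a = V_low + 66·LSB = 0.768281 V; V_b = V_low + 67·LSB = 0.779922 V.

[0.76828 V, 0.77992 V)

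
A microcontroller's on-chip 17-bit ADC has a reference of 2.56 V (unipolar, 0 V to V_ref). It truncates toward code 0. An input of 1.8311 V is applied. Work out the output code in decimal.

LSB = 2.56 V / 131072 = 19.53 µV.
Input sits at 93752.320 steps above V_low.
So the output code is 93752.

code 93752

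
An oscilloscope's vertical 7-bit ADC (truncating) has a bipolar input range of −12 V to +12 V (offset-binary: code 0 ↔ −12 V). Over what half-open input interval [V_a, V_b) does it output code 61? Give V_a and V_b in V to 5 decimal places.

LSB = 24/2^7 = 187.500 mV.
V_a = V_low + 61·LSB = -0.5625 V; V_b = V_low + 62·LSB = -0.375 V.

[-0.56250 V, -0.37500 V)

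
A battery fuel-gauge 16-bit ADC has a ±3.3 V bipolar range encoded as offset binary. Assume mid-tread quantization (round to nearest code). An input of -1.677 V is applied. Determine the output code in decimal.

With 65536 levels over 6.6 V, one step is 100.71 µV.
Input sits at 16115.898 steps above V_low.
So the output code is 16116.

code 16116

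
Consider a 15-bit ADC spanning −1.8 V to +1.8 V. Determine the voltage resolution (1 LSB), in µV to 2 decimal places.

Full-scale span = 3.6 V.
LSB = 3.6 / 2^15 = 3.6 / 32768 = 0.000109863 V = 109.86 µV.

109.86 µV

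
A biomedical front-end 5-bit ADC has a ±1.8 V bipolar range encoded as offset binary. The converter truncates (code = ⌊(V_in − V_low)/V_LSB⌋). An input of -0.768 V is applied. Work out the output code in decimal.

Full-scale span = 3.6 V; LSB = 3.6/2^5 = 112.500 mV.
(V_in − V_low)/LSB = (-0.768 − (−1.8)) / 0.1125 = 9.173.
Floor → code 9.

code 9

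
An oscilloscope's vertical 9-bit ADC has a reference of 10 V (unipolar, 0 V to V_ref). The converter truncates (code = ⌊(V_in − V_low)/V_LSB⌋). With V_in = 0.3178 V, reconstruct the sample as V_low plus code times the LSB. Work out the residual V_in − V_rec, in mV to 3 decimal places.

LSB = 10/2^9 = 19.531 mV.
Scaled input = 16.2714 LSBs, so code = 16.
V_rec = 0 + 16·0.0195312 = 0.3125 V.
Difference: 0.0053 V → 5.300 mV.

5.300 mV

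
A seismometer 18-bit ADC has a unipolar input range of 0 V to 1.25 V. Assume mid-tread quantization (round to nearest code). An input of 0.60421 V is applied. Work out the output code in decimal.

code 126712

Full-scale span = 1.25 V; LSB = 1.25/2^18 = 4.77 µV.
(V_in − V_low)/LSB = (0.60421 − 0) / 4.76837e-06 = 126712.021.
So the output code is 126712.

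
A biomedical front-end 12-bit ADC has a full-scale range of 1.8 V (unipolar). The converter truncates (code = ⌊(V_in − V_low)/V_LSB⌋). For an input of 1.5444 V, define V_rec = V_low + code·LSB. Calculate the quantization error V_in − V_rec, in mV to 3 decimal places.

Step size: 1.8 V ÷ 2^12 = 439.45 µV.
(1.5444 − 0)/0.000439453 = 3514.3680; ⌊·⌋ gives code 3514.
Code 3514 maps back to 0 + 3514×0.000439453 V = 1.5442383 V.
Error = 1.5444 − 1.5442383 = 0.000161719 V = 0.162 mV.

0.162 mV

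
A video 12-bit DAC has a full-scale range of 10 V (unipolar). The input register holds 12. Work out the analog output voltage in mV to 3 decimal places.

LSB = 10 V / 2^12 = 2.441 mV.
V_out = 0 + 12 × 0.00244141 V = 0.0292969 V.
= 29.297 mV.

29.297 mV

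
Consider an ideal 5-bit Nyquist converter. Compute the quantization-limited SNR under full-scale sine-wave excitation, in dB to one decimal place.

31.9 dB

SNR ≈ 6.02·N + 1.76 dB = 6.02·5 + 1.76 = 31.86 dB.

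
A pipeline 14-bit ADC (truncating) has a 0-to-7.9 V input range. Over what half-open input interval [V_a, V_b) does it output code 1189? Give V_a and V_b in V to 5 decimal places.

[0.57331 V, 0.57379 V)

LSB = 7.9/2^14 = 482.18 µV.
V_a = V_low + 1189·LSB = 0.573309 V; V_b = V_low + 1190·LSB = 0.573792 V.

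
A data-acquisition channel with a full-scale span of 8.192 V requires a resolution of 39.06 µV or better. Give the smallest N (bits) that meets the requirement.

Number of steps required ≥ 8.192 V / 39.06 µV = 209728.62.
Need 2^N ≥ 209728.62; 2^17 = 131072, 2^18 = 262144.
Minimum N = 18.

18 bits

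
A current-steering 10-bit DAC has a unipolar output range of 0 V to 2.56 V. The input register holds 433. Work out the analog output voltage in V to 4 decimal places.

1.0825 V

LSB = 2.56 V / 2^10 = 2.500 mV.
V_out = 0 + 433 × 0.0025 V = 1.0825 V.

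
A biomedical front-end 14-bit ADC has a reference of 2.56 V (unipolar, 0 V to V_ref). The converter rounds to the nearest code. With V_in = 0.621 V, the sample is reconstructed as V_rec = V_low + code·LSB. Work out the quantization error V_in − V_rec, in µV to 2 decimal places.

Step size: 2.56 V ÷ 2^14 = 156.25 µV.
(0.621 − 0)/0.00015625 = 3974.4000; round gives code 3974.
V_rec = 0 + 3974·0.00015625 = 0.6209375 V.
Difference: 6.25e-05 V → 62.50 µV.

62.50 µV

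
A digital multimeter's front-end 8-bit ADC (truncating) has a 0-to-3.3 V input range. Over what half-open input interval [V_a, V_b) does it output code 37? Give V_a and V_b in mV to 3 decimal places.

[476.953 mV, 489.844 mV)

LSB = 3.3/2^8 = 12.891 mV.
V_a = V_low + 37·LSB = 0.476953 V; V_b = V_low + 38·LSB = 0.489844 V.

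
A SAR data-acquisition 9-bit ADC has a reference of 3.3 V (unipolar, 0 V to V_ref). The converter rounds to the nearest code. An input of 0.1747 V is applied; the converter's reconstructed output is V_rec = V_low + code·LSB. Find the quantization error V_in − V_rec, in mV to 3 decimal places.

Step size: 3.3 V ÷ 2^9 = 6.445 mV.
(V_in − V_low)/LSB = (0.1747 − 0)/0.00644531 = 27.1050 → code 27 (round).
Reconstructed: 0.17402344 V.
V_in − V_rec = 0.000676562 V = 0.677 mV.

0.677 mV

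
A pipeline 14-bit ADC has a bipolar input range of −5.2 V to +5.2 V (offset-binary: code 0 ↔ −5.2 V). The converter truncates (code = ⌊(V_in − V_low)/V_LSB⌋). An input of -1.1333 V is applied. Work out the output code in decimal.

code 6406

LSB = 10.4 V / 16384 = 0.635 mV.
Input sits at 6406.617 steps above V_low.
⌊·⌋(6406.617) = 6406.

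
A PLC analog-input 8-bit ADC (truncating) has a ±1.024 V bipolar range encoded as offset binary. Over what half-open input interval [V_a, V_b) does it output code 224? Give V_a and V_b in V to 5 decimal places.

[0.76800 V, 0.77600 V)

LSB = 2.048/2^8 = 8.000 mV.
V_a = V_low + 224·LSB = 0.768 V; V_b = V_low + 225·LSB = 0.776 V.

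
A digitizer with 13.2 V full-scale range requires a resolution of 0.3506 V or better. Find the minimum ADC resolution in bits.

Number of steps required ≥ 13.2 V / 0.3506 V = 37.65.
Need 2^N ≥ 37.65; 2^5 = 32, 2^6 = 64.
Minimum N = 6.

6 bits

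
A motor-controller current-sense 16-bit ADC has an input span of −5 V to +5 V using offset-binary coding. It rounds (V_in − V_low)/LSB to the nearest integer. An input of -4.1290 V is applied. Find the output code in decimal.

code 5708

Full-scale span = 10 V; LSB = 10/2^16 = 152.59 µV.
(-4.1290 − (−5)) / 0.000152588 = 5708.186 LSBs.
round(5708.186) = 5708.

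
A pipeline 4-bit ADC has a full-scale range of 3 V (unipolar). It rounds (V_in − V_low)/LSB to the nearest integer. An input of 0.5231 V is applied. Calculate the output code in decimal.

With 16 levels over 3 V, one step is 187.500 mV.
Input sits at 2.790 steps above V_low.
Round → code 3.

code 3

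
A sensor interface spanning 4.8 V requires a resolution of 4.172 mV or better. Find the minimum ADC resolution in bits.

Number of steps required ≥ 4.8 V / 4.172 mV = 1150.53.
Need 2^N ≥ 1150.53; 2^10 = 1024, 2^11 = 2048.
Minimum N = 11.

11 bits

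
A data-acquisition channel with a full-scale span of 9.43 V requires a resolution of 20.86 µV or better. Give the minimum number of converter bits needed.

Number of steps required ≥ 9.43 V / 20.86 µV = 452061.36.
Need 2^N ≥ 452061.36; 2^18 = 262144, 2^19 = 524288.
Minimum N = 19.

19 bits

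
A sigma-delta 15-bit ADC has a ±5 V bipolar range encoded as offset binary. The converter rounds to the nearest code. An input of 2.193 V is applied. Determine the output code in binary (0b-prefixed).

Full-scale span = 10 V; LSB = 10/2^15 = 305.18 µV.
Input sits at 23570.022 steps above V_low.
round(23570.022) = 23570.
In binary (0b-prefixed): 0b101110000010010.

code 0b101110000010010 (decimal 23570)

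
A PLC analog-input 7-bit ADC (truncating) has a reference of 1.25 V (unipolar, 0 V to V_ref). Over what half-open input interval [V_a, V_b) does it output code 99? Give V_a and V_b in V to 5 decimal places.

LSB = 1.25/2^7 = 9.766 mV.
V_a = V_low + 99·LSB = 0.966797 V; V_b = V_low + 100·LSB = 0.976562 V.

[0.96680 V, 0.97656 V)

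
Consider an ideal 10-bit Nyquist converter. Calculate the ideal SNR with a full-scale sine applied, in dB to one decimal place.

62.0 dB

SNR ≈ 6.02·N + 1.76 dB = 6.02·10 + 1.76 = 61.96 dB.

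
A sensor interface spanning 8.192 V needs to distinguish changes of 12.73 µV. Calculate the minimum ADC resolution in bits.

Number of steps required ≥ 8.192 V / 12.73 µV = 643519.25.
Need 2^N ≥ 643519.25; 2^19 = 524288, 2^20 = 1048576.
Minimum N = 20.

20 bits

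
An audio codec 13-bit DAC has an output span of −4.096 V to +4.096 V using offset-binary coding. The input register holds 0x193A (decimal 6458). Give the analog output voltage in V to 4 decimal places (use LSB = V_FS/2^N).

2.3620 V

LSB = 8.192 V / 2^13 = 1.000 mV.
Code 0x193A = 6458 decimal.
V_out = (−4.096) + 6458 × 0.001 V = 2.362 V.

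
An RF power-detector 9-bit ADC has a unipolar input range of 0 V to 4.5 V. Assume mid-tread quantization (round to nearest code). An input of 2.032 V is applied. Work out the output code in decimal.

code 231

Full-scale span = 4.5 V; LSB = 4.5/2^9 = 8.789 mV.
(2.032 − 0) / 0.00878906 = 231.196 LSBs.
So the output code is 231.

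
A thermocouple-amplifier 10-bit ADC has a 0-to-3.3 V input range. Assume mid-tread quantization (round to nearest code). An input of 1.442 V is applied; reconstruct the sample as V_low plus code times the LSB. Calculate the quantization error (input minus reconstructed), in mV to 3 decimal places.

Step size: 3.3 V ÷ 2^10 = 3.223 mV.
Scaled input = 447.4570 LSBs, so code = 447.
V_rec = 0 + 447·0.00322266 = 1.4405273 V.
V_in − V_rec = 0.00147266 V = 1.473 mV.

1.473 mV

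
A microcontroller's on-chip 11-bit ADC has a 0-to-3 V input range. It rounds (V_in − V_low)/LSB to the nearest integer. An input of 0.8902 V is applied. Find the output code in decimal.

LSB = 3 V / 2048 = 1.465 mV.
(V_in − V_low)/LSB = (0.8902 − 0) / 0.00146484 = 607.710.
So the output code is 608.

code 608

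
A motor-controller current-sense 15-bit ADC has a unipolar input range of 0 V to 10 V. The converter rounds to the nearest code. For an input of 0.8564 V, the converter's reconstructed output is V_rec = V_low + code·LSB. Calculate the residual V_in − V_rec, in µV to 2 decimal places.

Step size: 10 V ÷ 2^15 = 305.18 µV.
(V_in − V_low)/LSB = (0.8564 − 0)/0.000305176 = 2806.2515 → code 2806 (round).
V_rec = 0 + 2806·0.000305176 = 0.85632324 V.
V_in − V_rec = 7.67578e-05 V = 76.76 µV.

76.76 µV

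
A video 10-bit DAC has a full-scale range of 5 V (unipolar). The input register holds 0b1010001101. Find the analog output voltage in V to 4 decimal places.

LSB = 5 V / 2^10 = 4.883 mV.
Code 0b1010001101 = 653 decimal.
V_out = 0 + 653 × 0.00488281 V = 3.18848 V.

3.1885 V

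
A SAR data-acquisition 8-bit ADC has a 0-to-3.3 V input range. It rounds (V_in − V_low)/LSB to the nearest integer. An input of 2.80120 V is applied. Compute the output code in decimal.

code 217

Full-scale span = 3.3 V; LSB = 3.3/2^8 = 12.891 mV.
(V_in − V_low)/LSB = (2.80120 − 0) / 0.0128906 = 217.305.
So the output code is 217.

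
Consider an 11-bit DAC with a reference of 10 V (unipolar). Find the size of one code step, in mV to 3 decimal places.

4.883 mV

Full-scale span = 10 V.
LSB = 10 / 2^11 = 10 / 2048 = 0.00488281 V = 4.883 mV.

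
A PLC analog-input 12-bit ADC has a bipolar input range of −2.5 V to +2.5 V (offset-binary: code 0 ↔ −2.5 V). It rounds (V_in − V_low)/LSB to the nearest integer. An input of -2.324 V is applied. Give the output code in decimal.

code 144

Full-scale span = 5 V; LSB = 5/2^12 = 1.221 mV.
(-2.324 − (−2.5)) / 0.0012207 = 144.179 LSBs.
Round → code 144.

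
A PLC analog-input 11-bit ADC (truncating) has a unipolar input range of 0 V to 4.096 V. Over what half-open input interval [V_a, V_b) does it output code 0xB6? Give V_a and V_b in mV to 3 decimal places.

LSB = 4.096/2^11 = 2.000 mV.
Code 0xB6 = 182 decimal.
V_a = V_low + 182·LSB = 0.364 V; V_b = V_low + 183·LSB = 0.366 V.

[364.000 mV, 366.000 mV)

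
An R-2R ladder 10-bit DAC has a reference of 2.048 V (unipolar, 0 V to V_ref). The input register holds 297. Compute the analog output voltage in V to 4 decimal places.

0.5940 V

LSB = 2.048 V / 2^10 = 2.000 mV.
V_out = 0 + 297 × 0.002 V = 0.594 V.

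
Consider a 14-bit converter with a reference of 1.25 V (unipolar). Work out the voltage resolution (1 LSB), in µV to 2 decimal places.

76.29 µV

Full-scale span = 1.25 V.
LSB = 1.25 / 2^14 = 1.25 / 16384 = 7.62939e-05 V = 76.29 µV.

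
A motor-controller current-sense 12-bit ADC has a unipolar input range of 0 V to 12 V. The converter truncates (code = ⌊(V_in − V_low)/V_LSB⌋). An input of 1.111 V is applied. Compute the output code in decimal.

code 379

With 4096 levels over 12 V, one step is 2.930 mV.
(1.111 − 0) / 0.00292969 = 379.221 LSBs.
⌊·⌋(379.221) = 379.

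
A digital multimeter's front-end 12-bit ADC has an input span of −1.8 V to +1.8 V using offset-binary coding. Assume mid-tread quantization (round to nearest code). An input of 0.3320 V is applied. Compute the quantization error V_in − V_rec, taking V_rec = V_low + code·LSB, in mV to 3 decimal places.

LSB = 3.6/2^12 = 0.879 mV.
(0.3320 − (−1.8))/0.000878906 = 2425.7422; round gives code 2426.
Reconstructed: 0.33222656 V.
V_in − V_rec = -0.000226563 V = -0.227 mV.

-0.227 mV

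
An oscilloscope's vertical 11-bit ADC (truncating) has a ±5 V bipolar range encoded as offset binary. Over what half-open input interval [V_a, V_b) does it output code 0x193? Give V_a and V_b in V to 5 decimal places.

LSB = 10/2^11 = 4.883 mV.
Code 0x193 = 403 decimal.
V_a = V_low + 403·LSB = -3.03223 V; V_b = V_low + 404·LSB = -3.02734 V.

[-3.03223 V, -3.02734 V)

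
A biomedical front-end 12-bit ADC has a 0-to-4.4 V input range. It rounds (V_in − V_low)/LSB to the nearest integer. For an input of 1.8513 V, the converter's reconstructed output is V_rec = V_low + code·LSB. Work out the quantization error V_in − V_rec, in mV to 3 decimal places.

Step size: 4.4 V ÷ 2^12 = 1.074 mV.
(1.8513 − 0)/0.00107422 = 1723.3920; round gives code 1723.
Code 1723 maps back to 0 + 1723×0.00107422 V = 1.8508789 V.
Difference: 0.000421094 V → 0.421 mV.

0.421 mV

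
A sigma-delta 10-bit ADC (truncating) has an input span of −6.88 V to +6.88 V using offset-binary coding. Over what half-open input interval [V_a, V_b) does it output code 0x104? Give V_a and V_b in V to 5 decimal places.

[-3.38625 V, -3.37281 V)

LSB = 13.76/2^10 = 13.438 mV.
Code 0x104 = 260 decimal.
V_a = V_low + 260·LSB = -3.38625 V; V_b = V_low + 261·LSB = -3.37281 V.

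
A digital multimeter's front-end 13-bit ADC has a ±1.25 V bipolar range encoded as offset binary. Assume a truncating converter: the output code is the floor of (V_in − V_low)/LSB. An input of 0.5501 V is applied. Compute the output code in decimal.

code 5898

LSB = 2.5 V / 8192 = 305.18 µV.
Input sits at 5898.568 steps above V_low.
So the output code is 5898.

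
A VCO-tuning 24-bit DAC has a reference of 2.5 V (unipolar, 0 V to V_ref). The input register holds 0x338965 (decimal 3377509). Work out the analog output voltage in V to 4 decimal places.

0.5033 V

LSB = 2.5 V / 2^24 = 0.15 µV.
Code 0x338965 = 3377509 decimal.
V_out = 0 + 3377509 × 1.49012e-07 V = 0.503288 V.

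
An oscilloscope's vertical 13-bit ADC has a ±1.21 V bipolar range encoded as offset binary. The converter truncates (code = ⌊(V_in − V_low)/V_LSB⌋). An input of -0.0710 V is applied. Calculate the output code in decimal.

code 3855

LSB = 2.42 V / 8192 = 295.41 µV.
Input sits at 3855.656 steps above V_low.
Floor → code 3855.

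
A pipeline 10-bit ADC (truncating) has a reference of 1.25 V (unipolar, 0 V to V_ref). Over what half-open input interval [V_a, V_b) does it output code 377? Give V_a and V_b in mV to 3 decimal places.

[460.205 mV, 461.426 mV)

LSB = 1.25/2^10 = 1.221 mV.
V_a = V_low + 377·LSB = 0.460205 V; V_b = V_low + 378·LSB = 0.461426 V.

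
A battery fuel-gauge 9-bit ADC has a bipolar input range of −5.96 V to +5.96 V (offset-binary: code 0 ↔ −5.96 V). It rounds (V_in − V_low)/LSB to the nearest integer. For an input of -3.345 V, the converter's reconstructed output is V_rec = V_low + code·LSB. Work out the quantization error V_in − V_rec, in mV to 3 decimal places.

7.500 mV

LSB = 11.92/2^9 = 23.281 mV.
(-3.345 − (−5.96))/0.0232812 = 112.3221; round gives code 112.
Code 112 maps back to (−5.96) + 112×0.0232812 V = -3.3525 V.
Error = -3.345 − (−3.3525) = 0.0075 V = 7.500 mV.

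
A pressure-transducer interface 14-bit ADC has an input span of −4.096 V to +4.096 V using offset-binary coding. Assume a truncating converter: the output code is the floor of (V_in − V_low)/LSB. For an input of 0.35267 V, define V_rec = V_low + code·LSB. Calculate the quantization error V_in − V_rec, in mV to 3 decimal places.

0.170 mV

One LSB is 8.192 V / 16384 = 0.500 mV.
Scaled input = 8897.3400 LSBs, so code = 8897.
Reconstructed: 0.3525 V.
Error = 0.35267 − 0.3525 = 0.00017 V = 0.170 mV.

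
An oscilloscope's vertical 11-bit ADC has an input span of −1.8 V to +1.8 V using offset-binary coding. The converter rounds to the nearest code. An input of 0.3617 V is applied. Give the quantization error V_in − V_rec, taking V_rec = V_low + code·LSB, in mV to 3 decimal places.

One LSB is 3.6 V / 2048 = 1.758 mV.
Scaled input = 1229.7671 LSBs, so code = 1230.
Reconstructed: 0.36210938 V.
V_in − V_rec = -0.000409375 V = -0.409 mV.

-0.409 mV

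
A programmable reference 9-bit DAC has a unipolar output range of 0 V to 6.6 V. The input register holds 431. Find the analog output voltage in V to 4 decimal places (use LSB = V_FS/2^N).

LSB = 6.6 V / 2^9 = 12.891 mV.
V_out = 0 + 431 × 0.0128906 V = 5.55586 V.

5.5559 V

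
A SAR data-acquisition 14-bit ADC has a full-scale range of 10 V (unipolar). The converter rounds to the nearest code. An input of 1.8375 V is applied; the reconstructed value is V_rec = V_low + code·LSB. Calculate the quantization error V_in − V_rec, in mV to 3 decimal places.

-0.269 mV

One LSB is 10 V / 16384 = 0.610 mV.
Scaled input = 3010.5600 LSBs, so code = 3011.
V_rec = 0 + 3011·0.000610352 = 1.8377686 V.
Error = 1.8375 − 1.8377686 = -0.000268555 V = -0.269 mV.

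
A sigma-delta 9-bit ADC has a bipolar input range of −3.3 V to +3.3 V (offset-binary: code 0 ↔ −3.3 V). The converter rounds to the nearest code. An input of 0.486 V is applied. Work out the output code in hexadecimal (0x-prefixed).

code 0x126 (decimal 294)

Full-scale span = 6.6 V; LSB = 6.6/2^9 = 12.891 mV.
(0.486 − (−3.3)) / 0.0128906 = 293.702 LSBs.
round(293.702) = 294.
In hexadecimal (0x-prefixed): 0x126.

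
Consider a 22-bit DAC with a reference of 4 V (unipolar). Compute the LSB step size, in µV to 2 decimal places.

Full-scale span = 4 V.
LSB = 4 / 2^22 = 4 / 4194304 = 9.53674e-07 V = 0.95 µV.

0.95 µV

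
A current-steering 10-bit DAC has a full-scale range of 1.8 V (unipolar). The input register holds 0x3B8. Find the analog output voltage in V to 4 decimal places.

1.6734 V

LSB = 1.8 V / 2^10 = 1.758 mV.
Code 0x3B8 = 952 decimal.
V_out = 0 + 952 × 0.00175781 V = 1.67344 V.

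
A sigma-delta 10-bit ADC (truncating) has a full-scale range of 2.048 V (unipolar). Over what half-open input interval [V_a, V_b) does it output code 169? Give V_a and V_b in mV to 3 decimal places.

[338.000 mV, 340.000 mV)

LSB = 2.048/2^10 = 2.000 mV.
V_a = V_low + 169·LSB = 0.338 V; V_b = V_low + 170·LSB = 0.34 V.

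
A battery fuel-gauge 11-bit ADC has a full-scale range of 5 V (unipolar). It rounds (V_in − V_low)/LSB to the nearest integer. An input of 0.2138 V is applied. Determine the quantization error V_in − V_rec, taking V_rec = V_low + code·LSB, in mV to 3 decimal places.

Step size: 5 V ÷ 2^11 = 2.441 mV.
(0.2138 − 0)/0.00244141 = 87.5725; round gives code 88.
Code 88 maps back to 0 + 88×0.00244141 V = 0.21484375 V.
Error = 0.2138 − 0.21484375 = -0.00104375 V = -1.044 mV.

-1.044 mV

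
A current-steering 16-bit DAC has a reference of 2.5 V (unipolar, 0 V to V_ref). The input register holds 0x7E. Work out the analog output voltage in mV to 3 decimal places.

LSB = 2.5 V / 2^16 = 38.15 µV.
Code 0x7E = 126 decimal.
V_out = 0 + 126 × 3.8147e-05 V = 0.00480652 V.
= 4.807 mV.

4.807 mV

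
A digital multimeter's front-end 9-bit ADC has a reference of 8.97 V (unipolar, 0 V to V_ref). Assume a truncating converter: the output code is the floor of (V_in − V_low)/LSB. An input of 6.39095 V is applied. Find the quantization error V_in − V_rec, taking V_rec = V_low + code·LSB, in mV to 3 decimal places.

13.841 mV

One LSB is 8.97 V / 512 = 17.520 mV.
(6.39095 − 0)/0.0175195 = 364.7900; ⌊·⌋ gives code 364.
Code 364 maps back to 0 + 364×0.0175195 V = 6.3771094 V.
Difference: 0.0138406 V → 13.841 mV.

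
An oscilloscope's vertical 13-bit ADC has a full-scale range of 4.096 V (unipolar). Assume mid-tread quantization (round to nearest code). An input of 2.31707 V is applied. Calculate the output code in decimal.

LSB = 4.096 V / 8192 = 0.500 mV.
(2.31707 − 0) / 0.0005 = 4634.140 LSBs.
Round → code 4634.

code 4634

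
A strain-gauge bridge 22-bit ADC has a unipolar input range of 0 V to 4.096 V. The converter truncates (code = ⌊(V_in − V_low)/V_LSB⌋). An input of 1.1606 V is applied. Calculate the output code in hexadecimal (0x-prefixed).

code 0x122266 (decimal 1188454)

With 4194304 levels over 4.096 V, one step is 0.98 µV.
Input sits at 1188454.400 steps above V_low.
Floor → code 1188454.
In hexadecimal (0x-prefixed): 0x122266.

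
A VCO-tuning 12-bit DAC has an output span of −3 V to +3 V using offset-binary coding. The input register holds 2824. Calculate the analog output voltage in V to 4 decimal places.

1.1367 V

LSB = 6 V / 2^12 = 1.465 mV.
V_out = (−3) + 2824 × 0.00146484 V = 1.13672 V.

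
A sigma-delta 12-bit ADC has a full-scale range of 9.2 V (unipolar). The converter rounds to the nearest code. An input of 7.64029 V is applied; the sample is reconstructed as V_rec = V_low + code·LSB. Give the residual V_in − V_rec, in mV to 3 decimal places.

LSB = 9.2/2^12 = 2.246 mV.
Scaled input = 3401.5900 LSBs, so code = 3402.
V_rec = 0 + 3402·0.00224609 = 7.6412109 V.
Difference: -0.000920937 V → -0.921 mV.

-0.921 mV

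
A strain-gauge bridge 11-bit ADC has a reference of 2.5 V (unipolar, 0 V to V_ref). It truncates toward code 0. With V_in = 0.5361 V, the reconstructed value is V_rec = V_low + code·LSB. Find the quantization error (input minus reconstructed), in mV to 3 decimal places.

One LSB is 2.5 V / 2048 = 1.221 mV.
Scaled input = 439.1731 LSBs, so code = 439.
Code 439 maps back to 0 + 439×0.0012207 V = 0.53588867 V.
V_in − V_rec = 0.000211328 V = 0.211 mV.

0.211 mV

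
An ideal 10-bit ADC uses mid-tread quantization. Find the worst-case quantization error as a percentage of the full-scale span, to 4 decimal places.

0.0488 %

Rounding → worst-case error = ½ LSB = V_FS/2^11, so 100/2048 = 0.0488281 % of full scale.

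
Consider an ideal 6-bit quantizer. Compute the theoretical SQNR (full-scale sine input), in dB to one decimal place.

37.9 dB

SNR ≈ 6.02·N + 1.76 dB = 6.02·6 + 1.76 = 37.88 dB.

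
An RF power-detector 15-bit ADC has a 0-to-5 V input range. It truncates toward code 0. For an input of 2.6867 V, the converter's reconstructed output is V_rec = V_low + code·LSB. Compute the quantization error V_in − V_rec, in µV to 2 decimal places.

LSB = 5/2^15 = 152.59 µV.
Scaled input = 17607.5571 LSBs, so code = 17607.
Reconstructed: 2.686615 V.
Difference: 8.50098e-05 V → 85.01 µV.

85.01 µV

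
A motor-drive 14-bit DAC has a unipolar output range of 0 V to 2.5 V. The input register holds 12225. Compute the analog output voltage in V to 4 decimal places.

1.8654 V

LSB = 2.5 V / 2^14 = 152.59 µV.
V_out = 0 + 12225 × 0.000152588 V = 1.86539 V.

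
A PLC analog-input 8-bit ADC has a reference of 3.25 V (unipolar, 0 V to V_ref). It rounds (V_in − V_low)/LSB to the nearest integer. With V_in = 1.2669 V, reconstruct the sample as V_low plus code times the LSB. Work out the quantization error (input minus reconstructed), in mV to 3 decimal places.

-2.631 mV

One LSB is 3.25 V / 256 = 12.695 mV.
(V_in − V_low)/LSB = (1.2669 − 0)/0.0126953 = 99.7927 → code 100 (round).
Code 100 maps back to 0 + 100×0.0126953 V = 1.2695312 V.
Error = 1.2669 − 1.2695312 = -0.00263125 V = -2.631 mV.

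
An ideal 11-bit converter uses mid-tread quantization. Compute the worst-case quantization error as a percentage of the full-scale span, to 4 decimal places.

Rounding → worst-case error = ½ LSB = V_FS/2^12, so 100/4096 = 0.0244141 % of full scale.

0.0244 %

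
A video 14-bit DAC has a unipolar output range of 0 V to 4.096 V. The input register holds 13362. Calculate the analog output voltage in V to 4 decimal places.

LSB = 4.096 V / 2^14 = 250.00 µV.
V_out = 0 + 13362 × 0.00025 V = 3.3405 V.

3.3405 V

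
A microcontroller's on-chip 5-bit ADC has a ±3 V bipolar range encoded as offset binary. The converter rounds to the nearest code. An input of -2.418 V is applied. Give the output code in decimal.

code 3

LSB = 6 V / 32 = 187.500 mV.
Input sits at 3.104 steps above V_low.
round(3.104) = 3.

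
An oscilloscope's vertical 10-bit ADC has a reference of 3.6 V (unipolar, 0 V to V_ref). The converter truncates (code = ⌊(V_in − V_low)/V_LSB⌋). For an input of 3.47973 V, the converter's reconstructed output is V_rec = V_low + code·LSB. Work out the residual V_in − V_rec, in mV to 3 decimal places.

One LSB is 3.6 V / 1024 = 3.516 mV.
(V_in − V_low)/LSB = (3.47973 − 0)/0.00351563 = 989.7899 → code 989 (floor).
Reconstructed: 3.4769531 V.
Difference: 0.00277687 V → 2.777 mV.

2.777 mV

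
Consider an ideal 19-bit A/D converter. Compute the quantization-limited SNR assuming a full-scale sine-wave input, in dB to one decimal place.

116.1 dB

SNR ≈ 6.02·N + 1.76 dB = 6.02·19 + 1.76 = 116.14 dB.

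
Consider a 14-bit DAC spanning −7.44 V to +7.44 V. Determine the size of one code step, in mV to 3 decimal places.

Full-scale span = 14.88 V.
LSB = 14.88 / 2^14 = 14.88 / 16384 = 0.000908203 V = 0.908 mV.

0.908 mV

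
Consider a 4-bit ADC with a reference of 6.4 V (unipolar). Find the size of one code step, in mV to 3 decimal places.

Full-scale span = 6.4 V.
LSB = 6.4 / 2^4 = 6.4 / 16 = 0.4 V = 400.000 mV.

400.000 mV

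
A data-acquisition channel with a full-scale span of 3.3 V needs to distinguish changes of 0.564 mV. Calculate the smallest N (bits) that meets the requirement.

13 bits

Number of steps required ≥ 3.3 V / 0.564 mV = 5851.06.
Need 2^N ≥ 5851.06; 2^12 = 4096, 2^13 = 8192.
Minimum N = 13.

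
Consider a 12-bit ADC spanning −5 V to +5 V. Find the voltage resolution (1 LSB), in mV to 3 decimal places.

2.441 mV

Full-scale span = 10 V.
LSB = 10 / 2^12 = 10 / 4096 = 0.00244141 V = 2.441 mV.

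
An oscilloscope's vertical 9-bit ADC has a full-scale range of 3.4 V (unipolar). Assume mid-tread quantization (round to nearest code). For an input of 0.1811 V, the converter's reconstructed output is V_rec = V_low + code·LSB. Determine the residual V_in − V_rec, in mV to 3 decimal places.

1.803 mV

LSB = 3.4/2^9 = 6.641 mV.
Scaled input = 27.2715 LSBs, so code = 27.
Reconstructed: 0.17929687 V.
Difference: 0.00180313 V → 1.803 mV.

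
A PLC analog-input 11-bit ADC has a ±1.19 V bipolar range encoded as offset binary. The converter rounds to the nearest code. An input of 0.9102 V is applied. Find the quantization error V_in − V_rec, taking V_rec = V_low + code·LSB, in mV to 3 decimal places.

0.268 mV

Step size: 2.38 V ÷ 2^11 = 1.162 mV.
(V_in − V_low)/LSB = (0.9102 − (−1.19))/0.00116211 = 1807.2309 → code 1807 (round).
Reconstructed: 0.90993164 V.
Error = 0.9102 − 0.90993164 = 0.000268359 V = 0.268 mV.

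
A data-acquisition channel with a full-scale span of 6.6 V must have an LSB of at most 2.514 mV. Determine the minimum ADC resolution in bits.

Number of steps required ≥ 6.6 V / 2.514 mV = 2625.30.
Need 2^N ≥ 2625.30; 2^11 = 2048, 2^12 = 4096.
Minimum N = 12.

12 bits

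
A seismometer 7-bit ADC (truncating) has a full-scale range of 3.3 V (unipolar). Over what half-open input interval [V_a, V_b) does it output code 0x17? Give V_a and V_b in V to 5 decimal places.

LSB = 3.3/2^7 = 25.781 mV.
Code 0x17 = 23 decimal.
V_a = V_low + 23·LSB = 0.592969 V; V_b = V_low + 24·LSB = 0.61875 V.

[0.59297 V, 0.61875 V)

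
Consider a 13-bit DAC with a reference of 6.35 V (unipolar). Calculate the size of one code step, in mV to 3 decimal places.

0.775 mV

Full-scale span = 6.35 V.
LSB = 6.35 / 2^13 = 6.35 / 8192 = 0.000775146 V = 0.775 mV.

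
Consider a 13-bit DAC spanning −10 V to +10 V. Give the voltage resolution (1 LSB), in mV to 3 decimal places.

2.441 mV

Full-scale span = 20 V.
LSB = 20 / 2^13 = 20 / 8192 = 0.00244141 V = 2.441 mV.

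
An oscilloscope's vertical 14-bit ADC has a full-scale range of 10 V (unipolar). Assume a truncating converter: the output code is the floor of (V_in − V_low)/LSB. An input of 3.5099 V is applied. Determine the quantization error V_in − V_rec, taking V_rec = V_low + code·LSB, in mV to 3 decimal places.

One LSB is 10 V / 16384 = 0.610 mV.
Scaled input = 5750.6202 LSBs, so code = 5750.
V_rec = 0 + 5750·0.000610352 = 3.5095215 V.
V_in − V_rec = 0.000378516 V = 0.379 mV.

0.379 mV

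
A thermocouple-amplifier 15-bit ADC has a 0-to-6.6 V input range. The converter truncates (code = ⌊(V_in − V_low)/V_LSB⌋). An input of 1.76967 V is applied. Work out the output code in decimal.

LSB = 6.6 V / 32768 = 201.42 µV.
(1.76967 − 0) / 0.000201416 = 8786.143 LSBs.
Floor → code 8786.

code 8786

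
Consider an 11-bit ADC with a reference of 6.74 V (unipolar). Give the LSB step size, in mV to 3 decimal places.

Full-scale span = 6.74 V.
LSB = 6.74 / 2^11 = 6.74 / 2048 = 0.00329102 V = 3.291 mV.

3.291 mV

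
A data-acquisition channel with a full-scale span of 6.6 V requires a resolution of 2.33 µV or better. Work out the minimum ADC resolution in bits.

Number of steps required ≥ 6.6 V / 2.33 µV = 2832618.03.
Need 2^N ≥ 2832618.03; 2^21 = 2097152, 2^22 = 4194304.
Minimum N = 22.

22 bits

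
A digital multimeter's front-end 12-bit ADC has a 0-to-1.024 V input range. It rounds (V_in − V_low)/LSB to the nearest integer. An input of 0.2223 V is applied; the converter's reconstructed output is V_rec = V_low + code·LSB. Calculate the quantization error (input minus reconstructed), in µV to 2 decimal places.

LSB = 1.024/2^12 = 250.00 µV.
(V_in − V_low)/LSB = (0.2223 − 0)/0.00025 = 889.2000 → code 889 (round).
Code 889 maps back to 0 + 889×0.00025 V = 0.22225 V.
V_in − V_rec = 5e-05 V = 50.00 µV.

50.00 µV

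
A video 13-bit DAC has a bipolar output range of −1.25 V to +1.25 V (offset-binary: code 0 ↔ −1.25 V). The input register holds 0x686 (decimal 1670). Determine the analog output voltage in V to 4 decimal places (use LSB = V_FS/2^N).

LSB = 2.5 V / 2^13 = 305.18 µV.
Code 0x686 = 1670 decimal.
V_out = (−1.25) + 1670 × 0.000305176 V = -0.740356 V.

-0.7404 V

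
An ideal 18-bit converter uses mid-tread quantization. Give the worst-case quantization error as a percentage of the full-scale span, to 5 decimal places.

Rounding → worst-case error = ½ LSB = V_FS/2^19, so 100/524288 = 0.000190735 % of full scale.

0.00019 %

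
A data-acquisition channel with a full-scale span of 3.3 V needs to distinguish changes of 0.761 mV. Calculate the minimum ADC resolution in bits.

Number of steps required ≥ 3.3 V / 0.761 mV = 4336.40.
Need 2^N ≥ 4336.40; 2^12 = 4096, 2^13 = 8192.
Minimum N = 13.

13 bits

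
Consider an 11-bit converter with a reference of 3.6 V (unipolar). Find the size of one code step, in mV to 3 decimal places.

1.758 mV

Full-scale span = 3.6 V.
LSB = 3.6 / 2^11 = 3.6 / 2048 = 0.00175781 V = 1.758 mV.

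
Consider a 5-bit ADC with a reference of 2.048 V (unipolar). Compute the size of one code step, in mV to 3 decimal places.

64.000 mV

Full-scale span = 2.048 V.
LSB = 2.048 / 2^5 = 2.048 / 32 = 0.064 V = 64.000 mV.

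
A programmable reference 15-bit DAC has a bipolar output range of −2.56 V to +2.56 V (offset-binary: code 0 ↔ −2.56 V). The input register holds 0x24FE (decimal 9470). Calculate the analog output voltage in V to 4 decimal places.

-1.0803 V

LSB = 5.12 V / 2^15 = 156.25 µV.
Code 0x24FE = 9470 decimal.
V_out = (−2.56) + 9470 × 0.00015625 V = -1.08031 V.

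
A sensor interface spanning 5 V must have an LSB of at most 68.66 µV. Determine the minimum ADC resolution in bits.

17 bits

Number of steps required ≥ 5 V / 68.66 µV = 72822.60.
Need 2^N ≥ 72822.60; 2^16 = 65536, 2^17 = 131072.
Minimum N = 17.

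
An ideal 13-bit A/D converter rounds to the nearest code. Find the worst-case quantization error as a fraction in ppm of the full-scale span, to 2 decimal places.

61.04 ppm

Rounding → worst-case error = ½ LSB = V_FS/2^14, so 1e+06/16384 = 61.0352 ppm of full scale.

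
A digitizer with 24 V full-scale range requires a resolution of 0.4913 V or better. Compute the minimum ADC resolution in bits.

6 bits

Number of steps required ≥ 24 V / 0.4913 V = 48.85.
Need 2^N ≥ 48.85; 2^5 = 32, 2^6 = 64.
Minimum N = 6.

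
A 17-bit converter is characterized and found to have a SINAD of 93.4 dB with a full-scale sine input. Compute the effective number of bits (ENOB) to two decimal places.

ENOB = (SINAD − 1.76) / 6.02 = (93.4 − 1.76)/6.02 = 15.223.

15.22 bits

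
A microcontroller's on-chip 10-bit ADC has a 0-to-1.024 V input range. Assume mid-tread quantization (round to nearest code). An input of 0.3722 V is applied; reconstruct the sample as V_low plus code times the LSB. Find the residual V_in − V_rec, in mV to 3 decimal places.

0.200 mV

One LSB is 1.024 V / 1024 = 1.000 mV.
Scaled input = 372.2000 LSBs, so code = 372.
Code 372 maps back to 0 + 372×0.001 V = 0.372 V.
Difference: 0.0002 V → 0.200 mV.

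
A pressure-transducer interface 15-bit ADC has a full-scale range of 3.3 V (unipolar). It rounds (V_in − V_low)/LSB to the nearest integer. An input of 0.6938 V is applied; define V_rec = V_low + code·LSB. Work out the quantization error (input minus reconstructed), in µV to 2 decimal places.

22.53 µV

Step size: 3.3 V ÷ 2^15 = 100.71 µV.
(V_in − V_low)/LSB = (0.6938 − 0)/0.000100708 = 6889.2238 → code 6889 (round).
V_rec = 0 + 6889·0.000100708 = 0.69377747 V.
Error = 0.6938 − 0.69377747 = 2.25342e-05 V = 22.53 µV.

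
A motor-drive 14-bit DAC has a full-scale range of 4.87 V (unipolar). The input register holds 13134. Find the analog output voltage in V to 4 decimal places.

3.9040 V

LSB = 4.87 V / 2^14 = 297.24 µV.
V_out = 0 + 13134 × 0.000297241 V = 3.90397 V.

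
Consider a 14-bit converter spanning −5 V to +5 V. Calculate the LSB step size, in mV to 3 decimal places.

0.610 mV

Full-scale span = 10 V.
LSB = 10 / 2^14 = 10 / 16384 = 0.000610352 V = 0.610 mV.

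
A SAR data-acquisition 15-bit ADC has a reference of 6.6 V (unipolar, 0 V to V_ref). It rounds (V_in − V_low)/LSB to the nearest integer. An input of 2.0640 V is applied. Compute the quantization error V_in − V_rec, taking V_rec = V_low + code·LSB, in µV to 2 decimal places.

Step size: 6.6 V ÷ 2^15 = 201.42 µV.
(V_in − V_low)/LSB = (2.0640 − 0)/0.000201416 = 10247.4473 → code 10247 (round).
Reconstructed: 2.0639099 V.
V_in − V_rec = 9.00879e-05 V = 90.09 µV.

90.09 µV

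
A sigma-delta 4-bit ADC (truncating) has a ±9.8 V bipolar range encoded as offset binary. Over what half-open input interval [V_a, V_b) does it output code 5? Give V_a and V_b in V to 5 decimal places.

LSB = 19.6/2^4 = 1.2250 V.
V_a = V_low + 5·LSB = -3.675 V; V_b = V_low + 6·LSB = -2.45 V.

[-3.67500 V, -2.45000 V)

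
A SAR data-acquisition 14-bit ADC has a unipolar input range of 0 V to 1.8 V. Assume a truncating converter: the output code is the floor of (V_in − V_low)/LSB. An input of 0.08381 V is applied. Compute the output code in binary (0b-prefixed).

code 0b1011111010 (decimal 762)

With 16384 levels over 1.8 V, one step is 109.86 µV.
Input sits at 762.857 steps above V_low.
So the output code is 762.
In binary (0b-prefixed): 0b1011111010.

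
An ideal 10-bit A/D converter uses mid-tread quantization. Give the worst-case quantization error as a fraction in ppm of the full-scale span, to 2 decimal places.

488.28 ppm

Rounding → worst-case error = ½ LSB = V_FS/2^11, so 1e+06/2048 = 488.281 ppm of full scale.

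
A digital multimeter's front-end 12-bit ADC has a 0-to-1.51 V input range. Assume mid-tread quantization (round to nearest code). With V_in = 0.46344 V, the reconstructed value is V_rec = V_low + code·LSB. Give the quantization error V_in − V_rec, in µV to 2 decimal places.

44.00 µV

LSB = 1.51/2^12 = 368.65 µV.
(0.46344 − 0)/0.000368652 = 1257.1194; round gives code 1257.
Reconstructed: 0.463396 V.
V_in − V_rec = 4.40039e-05 V = 44.00 µV.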